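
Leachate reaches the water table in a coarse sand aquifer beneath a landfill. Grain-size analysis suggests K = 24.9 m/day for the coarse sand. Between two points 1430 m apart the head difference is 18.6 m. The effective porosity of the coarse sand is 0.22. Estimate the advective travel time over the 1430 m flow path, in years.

Hydraulic gradient i = Δh / L = 18.6 / 1430 = 0.01301.
Darcy flux q = K · i = 24.90 × 0.01301 = 0.3239 m/day.
Seepage velocity v = q / n_e = 0.3239 / 0.22 = 1.472 m/day.
Travel time t = L / v = 1430 / 1.472 = 971.4 days = 2.659 years.

2.66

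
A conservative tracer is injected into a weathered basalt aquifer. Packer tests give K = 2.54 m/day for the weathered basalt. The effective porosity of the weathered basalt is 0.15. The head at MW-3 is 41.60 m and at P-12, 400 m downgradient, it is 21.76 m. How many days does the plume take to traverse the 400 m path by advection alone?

476

Hydraulic gradient i = (41.60 − 21.76) / 400 = 19.84 / 400 = 0.04960.
Darcy flux q = K · i = 2.540 × 0.04960 = 0.1260 m/day.
Seepage velocity v = q / n_e = 0.1260 / 0.15 = 0.8399 m/day.
Travel time t = L / v = 400 / 0.8399 = 476.3 days.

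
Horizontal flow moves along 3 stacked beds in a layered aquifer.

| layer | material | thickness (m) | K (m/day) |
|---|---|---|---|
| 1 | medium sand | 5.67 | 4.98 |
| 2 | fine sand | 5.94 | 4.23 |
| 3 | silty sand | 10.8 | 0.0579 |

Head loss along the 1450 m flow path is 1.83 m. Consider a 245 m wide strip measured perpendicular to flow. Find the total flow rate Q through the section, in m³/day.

16.7

Flow is parallel to layering, so each bed carries its own Darcy discharge and the transmissivities add.
Σ(K_i·b_i) = 4.98×5.67 + 4.23×5.94 + 0.0579×10.8 = 53.99 m²/day.
Hydraulic gradient i = Δh / L = 1.83 / 1450 = 0.001262.
Q = Σ(K_i·b_i) · W · i = 53.99 × 245 × 0.001262 = 16.69 m³/day.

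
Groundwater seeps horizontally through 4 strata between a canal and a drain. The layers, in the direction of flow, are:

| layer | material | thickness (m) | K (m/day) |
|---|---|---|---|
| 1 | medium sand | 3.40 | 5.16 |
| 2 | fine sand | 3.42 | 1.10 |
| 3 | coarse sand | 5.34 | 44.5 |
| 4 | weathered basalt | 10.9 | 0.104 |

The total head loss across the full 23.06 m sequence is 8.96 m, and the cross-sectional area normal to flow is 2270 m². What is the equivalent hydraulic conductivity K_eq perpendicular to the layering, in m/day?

Flow is perpendicular to layering, so the layers act in series and the equivalent K is the thickness-weighted harmonic mean.
Total thickness L = 3.40 + 3.42 + 5.34 + 10.9 = 23.06 m.
Σ(b_i/K_i) = 3.40/5.16 + 3.42/1.10 + 5.34/44.5 + 10.9/0.104 = 108.7 d.
K_eq = L / Σ(b_i/K_i) = 23.06 / 108.7 = 0.2122 m/day.

0.212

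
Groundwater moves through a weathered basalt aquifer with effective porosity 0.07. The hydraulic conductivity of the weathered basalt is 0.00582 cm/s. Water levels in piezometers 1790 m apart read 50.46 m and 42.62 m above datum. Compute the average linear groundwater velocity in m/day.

0.315

Convert K: 0.00582 cm/s × 864 = 5.028 m/day.
Hydraulic gradient i = (50.46 − 42.62) / 1790 = 7.84 / 1790 = 0.004380.
Darcy flux q = K · i = 5.028 × 0.004380 = 0.02202 m/day.
Seepage velocity v = q / n_e = 0.02202 / 0.07 = 0.3146 m/day.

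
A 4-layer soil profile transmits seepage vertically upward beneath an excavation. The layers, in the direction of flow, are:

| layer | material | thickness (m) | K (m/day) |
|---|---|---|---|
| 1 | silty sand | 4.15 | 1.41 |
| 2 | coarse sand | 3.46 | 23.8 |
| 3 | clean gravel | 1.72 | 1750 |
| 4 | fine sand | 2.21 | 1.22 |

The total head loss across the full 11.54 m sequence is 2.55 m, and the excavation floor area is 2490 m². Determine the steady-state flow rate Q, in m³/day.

Flow is perpendicular to layering, so the layers act in series and the equivalent K is the thickness-weighted harmonic mean.
Total thickness L = 4.15 + 3.46 + 1.72 + 2.21 = 11.54 m.
Σ(b_i/K_i) = 4.15/1.41 + 3.46/23.8 + 1.72/1750 + 2.21/1.22 = 4.901 d.
K_eq = L / Σ(b_i/K_i) = 11.54 / 4.901 = 2.355 m/day.
Q = K_eq · A · (Δh/L) = 2.355 × 2490 × (2.55/11.54) = 1296 m³/day.

1300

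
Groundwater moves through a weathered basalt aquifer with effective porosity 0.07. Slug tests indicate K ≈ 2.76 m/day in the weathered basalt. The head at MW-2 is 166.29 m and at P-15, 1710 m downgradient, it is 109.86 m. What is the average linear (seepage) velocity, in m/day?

Hydraulic gradient i = (166.29 − 109.86) / 1710 = 56.43 / 1710 = 0.03300.
Darcy flux q = K · i = 2.760 × 0.03300 = 0.09108 m/day.
Seepage velocity v = q / n_e = 0.09108 / 0.07 = 1.301 m/day.

1.30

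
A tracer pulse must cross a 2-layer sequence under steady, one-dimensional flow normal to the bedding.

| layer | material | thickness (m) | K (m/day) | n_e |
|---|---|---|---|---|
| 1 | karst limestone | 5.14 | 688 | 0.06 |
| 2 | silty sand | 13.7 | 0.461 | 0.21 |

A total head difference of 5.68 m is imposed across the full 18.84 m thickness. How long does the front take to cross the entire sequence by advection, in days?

16.7

With flow normal to the layers, continuity requires the same specific discharge q through every layer.
Σ(b_i/K_i) = 5.14/688 + 13.7/0.461 = 29.73 d.
q = Δh / Σ(b_i/K_i) = 5.68 / 29.73 = 0.1911 m/day.
In each layer the seepage velocity is v_i = q/n_i, so the layer transit time is t_i = b_i·n_i / q:
  layer 1 (karst limestone): t_1 = 5.14 × 0.06 / 0.1911 = 1.614 d
  layer 2 (silty sand): t_2 = 13.7 × 0.21 / 0.1911 = 15.06 d
Total t = Σ t_i = 16.67 days.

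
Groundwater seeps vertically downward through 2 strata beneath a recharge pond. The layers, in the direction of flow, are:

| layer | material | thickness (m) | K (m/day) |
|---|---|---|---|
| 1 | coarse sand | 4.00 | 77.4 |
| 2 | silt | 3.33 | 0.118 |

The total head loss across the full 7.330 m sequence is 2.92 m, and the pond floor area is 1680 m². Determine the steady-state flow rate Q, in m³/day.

Flow is perpendicular to layering, so the layers act in series and the equivalent K is the thickness-weighted harmonic mean.
Total thickness L = 4.00 + 3.33 = 7.330 m.
Σ(b_i/K_i) = 4.00/77.4 + 3.33/0.118 = 28.27 d.
K_eq = L / Σ(b_i/K_i) = 7.330 / 28.27 = 0.2593 m/day.
Q = K_eq · A · (Δh/L) = 0.2593 × 1680 × (2.92/7.330) = 173.5 m³/day.

174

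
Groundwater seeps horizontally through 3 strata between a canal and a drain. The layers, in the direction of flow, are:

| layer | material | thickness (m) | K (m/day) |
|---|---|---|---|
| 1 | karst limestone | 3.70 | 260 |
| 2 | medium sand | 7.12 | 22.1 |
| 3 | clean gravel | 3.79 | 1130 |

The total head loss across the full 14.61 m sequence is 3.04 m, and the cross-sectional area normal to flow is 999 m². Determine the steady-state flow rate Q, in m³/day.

Flow is perpendicular to layering, so the layers act in series and the equivalent K is the thickness-weighted harmonic mean.
Total thickness L = 3.70 + 7.12 + 3.79 = 14.61 m.
Σ(b_i/K_i) = 3.70/260 + 7.12/22.1 + 3.79/1130 = 0.3398 d.
K_eq = L / Σ(b_i/K_i) = 14.61 / 0.3398 = 43.00 m/day.
Q = K_eq · A · (Δh/L) = 43.00 × 999 × (3.04/14.61) = 8939 m³/day.

8940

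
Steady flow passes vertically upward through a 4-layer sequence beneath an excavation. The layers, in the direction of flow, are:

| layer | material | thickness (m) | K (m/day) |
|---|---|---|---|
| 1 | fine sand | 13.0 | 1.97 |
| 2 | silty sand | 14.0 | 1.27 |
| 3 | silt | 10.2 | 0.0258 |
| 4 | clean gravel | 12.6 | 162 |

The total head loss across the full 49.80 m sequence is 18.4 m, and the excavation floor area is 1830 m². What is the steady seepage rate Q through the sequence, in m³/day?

Flow is perpendicular to layering, so the layers act in series and the equivalent K is the thickness-weighted harmonic mean.
Total thickness L = 13.0 + 14.0 + 10.2 + 12.6 = 49.80 m.
Σ(b_i/K_i) = 13.0/1.97 + 14.0/1.27 + 10.2/0.0258 + 12.6/162 = 413.0 d.
K_eq = L / Σ(b_i/K_i) = 49.80 / 413.0 = 0.1206 m/day.
Q = K_eq · A · (Δh/L) = 0.1206 × 1830 × (18.4/49.80) = 81.52 m³/day.

81.5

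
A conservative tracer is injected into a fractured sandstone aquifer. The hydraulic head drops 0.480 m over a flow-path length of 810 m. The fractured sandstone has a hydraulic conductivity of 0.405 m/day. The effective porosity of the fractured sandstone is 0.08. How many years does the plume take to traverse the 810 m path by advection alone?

Hydraulic gradient i = Δh / L = 0.480 / 810 = 0.0005926.
Darcy flux q = K · i = 0.4050 × 0.0005926 = 0.0002400 m/day.
Seepage velocity v = q / n_e = 0.0002400 / 0.08 = 0.003000 m/day.
Travel time t = L / v = 810 / 0.003000 = 2.700e+05 days = 739.2 years.

739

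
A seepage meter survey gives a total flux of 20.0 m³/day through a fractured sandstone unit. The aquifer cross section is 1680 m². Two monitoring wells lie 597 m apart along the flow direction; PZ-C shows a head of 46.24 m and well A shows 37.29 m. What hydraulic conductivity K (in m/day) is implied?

Hydraulic gradient i = (46.24 − 37.29) / 597 = 8.95 / 597 = 0.01499.
From Q = K·A·i, K = Q / (A·i) = 20.0 / (1680 × 0.01499) = 0.7941 m/day.

0.794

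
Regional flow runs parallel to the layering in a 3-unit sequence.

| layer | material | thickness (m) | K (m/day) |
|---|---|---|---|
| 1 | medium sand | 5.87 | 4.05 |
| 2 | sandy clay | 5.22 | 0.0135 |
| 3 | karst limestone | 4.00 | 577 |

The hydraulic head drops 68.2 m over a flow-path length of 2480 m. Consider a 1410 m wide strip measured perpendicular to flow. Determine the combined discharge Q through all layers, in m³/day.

90400

Flow is parallel to layering, so each bed carries its own Darcy discharge and the transmissivities add.
Σ(K_i·b_i) = 4.05×5.87 + 0.0135×5.22 + 577×4.00 = 2332 m²/day.
Hydraulic gradient i = Δh / L = 68.2 / 2480 = 0.02750.
Q = Σ(K_i·b_i) · W · i = 2332 × 1410 × 0.02750 = 90417 m³/day.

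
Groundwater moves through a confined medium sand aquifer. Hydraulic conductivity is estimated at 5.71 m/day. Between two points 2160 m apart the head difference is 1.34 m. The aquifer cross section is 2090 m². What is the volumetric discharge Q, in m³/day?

Hydraulic gradient i = Δh / L = 1.34 / 2160 = 0.0006204.
Darcy's law: Q = K · A · i = 5.710 × 2090 × 0.0006204 = 7.403 m³/day.

7.40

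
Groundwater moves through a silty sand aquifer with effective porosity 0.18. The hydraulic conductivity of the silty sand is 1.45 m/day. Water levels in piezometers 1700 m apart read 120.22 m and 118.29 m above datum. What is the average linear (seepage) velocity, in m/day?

0.00915

Hydraulic gradient i = (120.22 − 118.29) / 1700 = 1.93 / 1700 = 0.001135.
Darcy flux q = K · i = 1.450 × 0.001135 = 0.001646 m/day.
Seepage velocity v = q / n_e = 0.001646 / 0.18 = 0.009145 m/day.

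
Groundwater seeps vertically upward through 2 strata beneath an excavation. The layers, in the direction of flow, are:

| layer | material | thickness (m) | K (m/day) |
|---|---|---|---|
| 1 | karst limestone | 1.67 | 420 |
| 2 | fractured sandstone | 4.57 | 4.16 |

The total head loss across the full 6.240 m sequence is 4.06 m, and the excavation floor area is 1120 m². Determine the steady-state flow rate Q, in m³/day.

4120

Flow is perpendicular to layering, so the layers act in series and the equivalent K is the thickness-weighted harmonic mean.
Total thickness L = 1.67 + 4.57 = 6.240 m.
Σ(b_i/K_i) = 1.67/420 + 4.57/4.16 = 1.103 d.
K_eq = L / Σ(b_i/K_i) = 6.240 / 1.103 = 5.660 m/day.
Q = K_eq · A · (Δh/L) = 5.660 × 1120 × (4.06/6.240) = 4124 m³/day.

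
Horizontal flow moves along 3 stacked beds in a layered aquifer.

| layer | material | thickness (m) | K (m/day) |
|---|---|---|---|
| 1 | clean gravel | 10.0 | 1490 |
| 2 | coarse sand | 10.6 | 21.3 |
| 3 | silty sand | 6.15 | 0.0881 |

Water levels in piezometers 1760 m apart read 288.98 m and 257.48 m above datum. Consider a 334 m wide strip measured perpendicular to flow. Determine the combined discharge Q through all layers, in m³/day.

Flow is parallel to layering, so each bed carries its own Darcy discharge and the transmissivities add.
Σ(K_i·b_i) = 1490×10.0 + 21.3×10.6 + 0.0881×6.15 = 15126 m²/day.
Hydraulic gradient i = (288.98 − 257.48) / 1760 = 31.5 / 1760 = 0.01790.
Q = Σ(K_i·b_i) · W · i = 15126 × 334 × 0.01790 = 90423 m³/day.

90400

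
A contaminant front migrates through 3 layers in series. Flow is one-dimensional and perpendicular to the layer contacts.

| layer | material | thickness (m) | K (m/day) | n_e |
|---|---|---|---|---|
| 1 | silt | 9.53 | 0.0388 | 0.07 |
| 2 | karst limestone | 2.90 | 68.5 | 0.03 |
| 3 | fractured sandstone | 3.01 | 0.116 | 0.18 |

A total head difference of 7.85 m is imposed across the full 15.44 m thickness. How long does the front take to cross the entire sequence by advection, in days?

With flow normal to the layers, continuity requires the same specific discharge q through every layer.
Σ(b_i/K_i) = 9.53/0.0388 + 2.90/68.5 + 3.01/0.116 = 271.6 d.
q = Δh / Σ(b_i/K_i) = 7.85 / 271.6 = 0.02890 m/day.
In each layer the seepage velocity is v_i = q/n_i, so the layer transit time is t_i = b_i·n_i / q:
  layer 1 (silt): t_1 = 9.53 × 0.07 / 0.02890 = 23.08 d
  layer 2 (karst limestone): t_2 = 2.90 × 0.03 / 0.02890 = 3.010 d
  layer 3 (fractured sandstone): t_3 = 3.01 × 0.18 / 0.02890 = 18.75 d
Total t = Σ t_i = 44.84 days.

44.8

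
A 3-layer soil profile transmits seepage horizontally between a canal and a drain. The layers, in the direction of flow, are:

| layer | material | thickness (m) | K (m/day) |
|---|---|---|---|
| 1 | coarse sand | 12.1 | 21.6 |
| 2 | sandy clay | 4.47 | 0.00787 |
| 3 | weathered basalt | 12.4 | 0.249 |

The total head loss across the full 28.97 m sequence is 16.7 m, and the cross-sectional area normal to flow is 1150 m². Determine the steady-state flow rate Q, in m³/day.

31.1

Flow is perpendicular to layering, so the layers act in series and the equivalent K is the thickness-weighted harmonic mean.
Total thickness L = 12.1 + 4.47 + 12.4 = 28.97 m.
Σ(b_i/K_i) = 12.1/21.6 + 4.47/0.00787 + 12.4/0.249 = 618.3 d.
K_eq = L / Σ(b_i/K_i) = 28.97 / 618.3 = 0.04685 m/day.
Q = K_eq · A · (Δh/L) = 0.04685 × 1150 × (16.7/28.97) = 31.06 m³/day.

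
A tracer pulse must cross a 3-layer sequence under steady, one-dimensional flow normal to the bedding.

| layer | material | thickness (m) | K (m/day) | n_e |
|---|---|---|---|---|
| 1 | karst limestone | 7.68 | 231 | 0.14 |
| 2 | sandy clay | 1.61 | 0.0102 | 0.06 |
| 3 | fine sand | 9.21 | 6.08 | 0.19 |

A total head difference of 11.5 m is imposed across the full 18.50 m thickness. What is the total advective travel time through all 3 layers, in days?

With flow normal to the layers, continuity requires the same specific discharge q through every layer.
Σ(b_i/K_i) = 7.68/231 + 1.61/0.0102 + 9.21/6.08 = 159.4 d.
q = Δh / Σ(b_i/K_i) = 11.5 / 159.4 = 0.07215 m/day.
In each layer the seepage velocity is v_i = q/n_i, so the layer transit time is t_i = b_i·n_i / q:
  layer 1 (karst limestone): t_1 = 7.68 × 0.14 / 0.07215 = 14.90 d
  layer 2 (sandy clay): t_2 = 1.61 × 0.06 / 0.07215 = 1.339 d
  layer 3 (fine sand): t_3 = 9.21 × 0.19 / 0.07215 = 24.25 d
Total t = Σ t_i = 40.50 days.

40.5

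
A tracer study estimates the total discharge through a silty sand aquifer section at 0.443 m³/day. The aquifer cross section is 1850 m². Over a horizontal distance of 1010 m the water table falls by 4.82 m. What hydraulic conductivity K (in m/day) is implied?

Hydraulic gradient i = Δh / L = 4.82 / 1010 = 0.004772.
From Q = K·A·i, K = Q / (A·i) = 0.443 / (1850 × 0.004772) = 0.05018 m/day.

0.0502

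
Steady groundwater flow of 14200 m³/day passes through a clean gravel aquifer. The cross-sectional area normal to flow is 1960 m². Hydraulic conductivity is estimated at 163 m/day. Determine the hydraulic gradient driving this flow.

From Q = K·A·i, i = Q / (K·A) = 14200 / (163.0 × 1960) = 0.04445.

0.0444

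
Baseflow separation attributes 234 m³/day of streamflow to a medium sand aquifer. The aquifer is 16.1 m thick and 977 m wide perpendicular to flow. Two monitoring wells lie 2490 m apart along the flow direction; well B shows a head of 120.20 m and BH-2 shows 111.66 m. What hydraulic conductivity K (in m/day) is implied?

Cross-sectional area A = 977 × 16.1 = 15730 m².
Hydraulic gradient i = (120.20 − 111.66) / 2490 = 8.54 / 2490 = 0.003430.
From Q = K·A·i, K = Q / (A·i) = 234 / (15730 × 0.003430) = 4.337 m/day.

4.34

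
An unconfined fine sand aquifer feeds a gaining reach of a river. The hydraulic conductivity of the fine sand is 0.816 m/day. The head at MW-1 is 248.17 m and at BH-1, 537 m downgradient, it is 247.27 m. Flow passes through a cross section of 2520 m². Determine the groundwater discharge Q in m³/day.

Hydraulic gradient i = (248.17 − 247.27) / 537 = 0.9 / 537 = 0.001676.
Darcy's law: Q = K · A · i = 0.8160 × 2520 × 0.001676 = 3.446 m³/day.

3.45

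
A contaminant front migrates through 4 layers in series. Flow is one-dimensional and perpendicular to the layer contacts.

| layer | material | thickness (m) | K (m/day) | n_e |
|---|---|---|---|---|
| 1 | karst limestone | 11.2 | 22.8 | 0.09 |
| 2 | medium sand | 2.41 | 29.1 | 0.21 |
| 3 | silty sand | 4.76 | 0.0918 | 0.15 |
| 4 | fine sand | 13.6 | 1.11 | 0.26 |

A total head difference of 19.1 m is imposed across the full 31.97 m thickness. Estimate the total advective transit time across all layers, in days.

With flow normal to the layers, continuity requires the same specific discharge q through every layer.
Σ(b_i/K_i) = 11.2/22.8 + 2.41/29.1 + 4.76/0.0918 + 13.6/1.11 = 64.68 d.
q = Δh / Σ(b_i/K_i) = 19.1 / 64.68 = 0.2953 m/day.
In each layer the seepage velocity is v_i = q/n_i, so the layer transit time is t_i = b_i·n_i / q:
  layer 1 (karst limestone): t_1 = 11.2 × 0.09 / 0.2953 = 3.413 d
  layer 2 (medium sand): t_2 = 2.41 × 0.21 / 0.2953 = 1.714 d
  layer 3 (silty sand): t_3 = 4.76 × 0.15 / 0.2953 = 2.418 d
  layer 4 (fine sand): t_4 = 13.6 × 0.26 / 0.2953 = 11.97 d
Total t = Σ t_i = 19.52 days.

19.5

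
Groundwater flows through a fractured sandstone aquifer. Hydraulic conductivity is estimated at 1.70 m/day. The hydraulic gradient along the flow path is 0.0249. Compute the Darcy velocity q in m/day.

Hydraulic gradient i = 0.0249.
Specific discharge q = K · i = 1.700 × 0.02490 = 0.04233 m/day.

0.0423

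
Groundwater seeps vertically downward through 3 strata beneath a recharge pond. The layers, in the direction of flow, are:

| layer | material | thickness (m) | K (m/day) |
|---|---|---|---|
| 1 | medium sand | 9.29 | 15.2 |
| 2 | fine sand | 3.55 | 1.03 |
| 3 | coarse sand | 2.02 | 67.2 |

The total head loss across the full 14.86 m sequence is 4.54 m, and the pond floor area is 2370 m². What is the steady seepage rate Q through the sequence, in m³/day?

Flow is perpendicular to layering, so the layers act in series and the equivalent K is the thickness-weighted harmonic mean.
Total thickness L = 9.29 + 3.55 + 2.02 = 14.86 m.
Σ(b_i/K_i) = 9.29/15.2 + 3.55/1.03 + 2.02/67.2 = 4.088 d.
K_eq = L / Σ(b_i/K_i) = 14.86 / 4.088 = 3.635 m/day.
Q = K_eq · A · (Δh/L) = 3.635 × 2370 × (4.54/14.86) = 2632 m³/day.

2630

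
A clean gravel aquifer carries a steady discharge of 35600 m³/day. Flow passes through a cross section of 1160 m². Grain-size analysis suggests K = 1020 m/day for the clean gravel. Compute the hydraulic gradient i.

0.0301

From Q = K·A·i, i = Q / (K·A) = 35600 / (1020 × 1160) = 0.03009.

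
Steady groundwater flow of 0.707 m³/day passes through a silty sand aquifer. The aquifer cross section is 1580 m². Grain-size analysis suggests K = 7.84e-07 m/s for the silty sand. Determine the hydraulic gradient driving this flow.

0.00661

Convert K: 7.84e-07 m/s × 86400 = 0.06774 m/day.
From Q = K·A·i, i = Q / (K·A) = 0.707 / (0.06774 × 1580) = 0.006606.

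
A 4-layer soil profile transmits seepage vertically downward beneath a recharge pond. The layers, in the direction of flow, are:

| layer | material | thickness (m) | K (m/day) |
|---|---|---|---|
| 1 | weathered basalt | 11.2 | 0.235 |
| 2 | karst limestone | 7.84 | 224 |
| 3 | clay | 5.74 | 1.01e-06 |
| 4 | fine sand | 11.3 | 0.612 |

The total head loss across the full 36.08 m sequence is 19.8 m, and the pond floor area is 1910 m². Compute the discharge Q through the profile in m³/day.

Flow is perpendicular to layering, so the layers act in series and the equivalent K is the thickness-weighted harmonic mean.
Total thickness L = 11.2 + 7.84 + 5.74 + 11.3 = 36.08 m.
Σ(b_i/K_i) = 11.2/0.235 + 7.84/224 + 5.74/1.01e-06 + 11.3/0.612 = 5.683e+06 d.
K_eq = L / Σ(b_i/K_i) = 36.08 / 5.683e+06 = 6.348e-06 m/day.
Q = K_eq · A · (Δh/L) = 6.348e-06 × 1910 × (19.8/36.08) = 0.006654 m³/day.

0.00665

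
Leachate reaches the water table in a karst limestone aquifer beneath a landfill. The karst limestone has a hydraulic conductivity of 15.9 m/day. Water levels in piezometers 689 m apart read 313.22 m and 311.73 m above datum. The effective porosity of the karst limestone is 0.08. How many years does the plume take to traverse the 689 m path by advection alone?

Hydraulic gradient i = (313.22 − 311.73) / 689 = 1.49 / 689 = 0.002163.
Darcy flux q = K · i = 15.90 × 0.002163 = 0.03438 m/day.
Seepage velocity v = q / n_e = 0.03438 / 0.08 = 0.4298 m/day.
Travel time t = L / v = 689 / 0.4298 = 1603 days = 4.389 years.

4.39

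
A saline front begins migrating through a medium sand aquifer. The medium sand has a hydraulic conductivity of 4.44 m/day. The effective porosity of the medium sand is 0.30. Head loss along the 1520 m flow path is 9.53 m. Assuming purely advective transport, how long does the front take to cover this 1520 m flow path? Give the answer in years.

Hydraulic gradient i = Δh / L = 9.53 / 1520 = 0.006270.
Darcy flux q = K · i = 4.440 × 0.006270 = 0.02784 m/day.
Seepage velocity v = q / n_e = 0.02784 / 0.30 = 0.09279 m/day.
Travel time t = L / v = 1520 / 0.09279 = 16381 days = 44.85 years.

44.8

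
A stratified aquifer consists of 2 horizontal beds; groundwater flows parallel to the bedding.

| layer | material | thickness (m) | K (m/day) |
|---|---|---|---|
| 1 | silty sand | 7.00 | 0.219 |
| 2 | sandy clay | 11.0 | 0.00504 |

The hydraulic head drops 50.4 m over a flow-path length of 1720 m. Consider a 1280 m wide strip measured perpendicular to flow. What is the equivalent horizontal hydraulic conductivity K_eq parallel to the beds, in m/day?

0.0882

Flow is parallel to layering, so each bed carries its own Darcy discharge and the transmissivities add.
Σ(K_i·b_i) = 0.219×7.00 + 0.00504×11.0 = 1.588 m²/day.
Total thickness b = 18.00 m, so K_eq = Σ(K_i·b_i)/b = 0.08825 m/day.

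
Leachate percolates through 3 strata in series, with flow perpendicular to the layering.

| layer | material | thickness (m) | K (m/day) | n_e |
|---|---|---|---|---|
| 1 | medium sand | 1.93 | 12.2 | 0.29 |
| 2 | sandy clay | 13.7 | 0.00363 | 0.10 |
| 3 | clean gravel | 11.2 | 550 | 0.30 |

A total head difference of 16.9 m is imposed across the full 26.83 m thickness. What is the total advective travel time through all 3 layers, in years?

With flow normal to the layers, continuity requires the same specific discharge q through every layer.
Σ(b_i/K_i) = 1.93/12.2 + 13.7/0.00363 + 11.2/550 = 3774 d.
q = Δh / Σ(b_i/K_i) = 16.9 / 3774 = 0.004478 m/day.
In each layer the seepage velocity is v_i = q/n_i, so the layer transit time is t_i = b_i·n_i / q:
  layer 1 (medium sand): t_1 = 1.93 × 0.29 / 0.004478 = 125.0 d
  layer 2 (sandy clay): t_2 = 13.7 × 0.10 / 0.004478 = 306.0 d
  layer 3 (clean gravel): t_3 = 11.2 × 0.30 / 0.004478 = 750.4 d
Total t = Σ t_i = 1181 days = 3.234 years.

3.23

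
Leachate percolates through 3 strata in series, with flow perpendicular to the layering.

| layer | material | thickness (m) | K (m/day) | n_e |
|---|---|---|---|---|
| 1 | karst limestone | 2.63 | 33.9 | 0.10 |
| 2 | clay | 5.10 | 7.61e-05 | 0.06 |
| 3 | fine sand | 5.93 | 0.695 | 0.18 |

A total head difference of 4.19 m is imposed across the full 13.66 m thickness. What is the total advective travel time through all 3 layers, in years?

71.7

With flow normal to the layers, continuity requires the same specific discharge q through every layer.
Σ(b_i/K_i) = 2.63/33.9 + 5.10/7.61e-05 + 5.93/0.695 = 67026 d.
q = Δh / Σ(b_i/K_i) = 4.19 / 67026 = 6.251e-05 m/day.
In each layer the seepage velocity is v_i = q/n_i, so the layer transit time is t_i = b_i·n_i / q:
  layer 1 (karst limestone): t_1 = 2.63 × 0.10 / 6.251e-05 = 4207 d
  layer 2 (clay): t_2 = 5.10 × 0.06 / 6.251e-05 = 4895 d
  layer 3 (fine sand): t_3 = 5.93 × 0.18 / 6.251e-05 = 17075 d
Total t = Σ t_i = 26177 days = 71.67 years.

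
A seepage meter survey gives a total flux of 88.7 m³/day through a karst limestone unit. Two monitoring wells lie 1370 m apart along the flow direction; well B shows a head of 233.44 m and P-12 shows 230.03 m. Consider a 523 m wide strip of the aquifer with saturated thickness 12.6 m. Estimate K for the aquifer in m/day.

5.41

Cross-sectional area A = 523 × 12.6 = 6590 m².
Hydraulic gradient i = (233.44 − 230.03) / 1370 = 3.41 / 1370 = 0.002489.
From Q = K·A·i, K = Q / (A·i) = 88.7 / (6590 × 0.002489) = 5.408 m/day.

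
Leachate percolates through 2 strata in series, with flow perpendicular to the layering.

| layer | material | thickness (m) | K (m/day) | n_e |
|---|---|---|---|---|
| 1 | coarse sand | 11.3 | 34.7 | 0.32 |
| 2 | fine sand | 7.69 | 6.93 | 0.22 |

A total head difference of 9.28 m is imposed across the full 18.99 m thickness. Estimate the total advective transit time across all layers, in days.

With flow normal to the layers, continuity requires the same specific discharge q through every layer.
Σ(b_i/K_i) = 11.3/34.7 + 7.69/6.93 = 1.435 d.
q = Δh / Σ(b_i/K_i) = 9.28 / 1.435 = 6.465 m/day.
In each layer the seepage velocity is v_i = q/n_i, so the layer transit time is t_i = b_i·n_i / q:
  layer 1 (coarse sand): t_1 = 11.3 × 0.32 / 6.465 = 0.5593 d
  layer 2 (fine sand): t_2 = 7.69 × 0.22 / 6.465 = 0.2617 d
Total t = Σ t_i = 0.8209 days.

0.821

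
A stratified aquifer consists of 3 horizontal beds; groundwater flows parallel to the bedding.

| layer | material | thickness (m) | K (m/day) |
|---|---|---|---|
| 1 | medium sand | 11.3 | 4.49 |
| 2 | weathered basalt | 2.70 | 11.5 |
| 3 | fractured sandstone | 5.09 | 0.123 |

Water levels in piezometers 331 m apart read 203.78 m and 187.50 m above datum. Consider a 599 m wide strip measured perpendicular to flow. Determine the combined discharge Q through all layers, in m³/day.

Flow is parallel to layering, so each bed carries its own Darcy discharge and the transmissivities add.
Σ(K_i·b_i) = 4.49×11.3 + 11.5×2.70 + 0.123×5.09 = 82.41 m²/day.
Hydraulic gradient i = (203.78 − 187.50) / 331 = 16.28 / 331 = 0.04918.
Q = Σ(K_i·b_i) · W · i = 82.41 × 599 × 0.04918 = 2428 m³/day.

2430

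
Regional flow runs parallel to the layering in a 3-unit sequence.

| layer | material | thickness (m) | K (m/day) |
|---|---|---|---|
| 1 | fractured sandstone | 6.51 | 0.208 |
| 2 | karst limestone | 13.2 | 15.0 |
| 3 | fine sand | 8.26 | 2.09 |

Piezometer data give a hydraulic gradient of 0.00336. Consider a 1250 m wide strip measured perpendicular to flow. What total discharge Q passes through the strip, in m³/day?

910

Flow is parallel to layering, so each bed carries its own Darcy discharge and the transmissivities add.
Σ(K_i·b_i) = 0.208×6.51 + 15.0×13.2 + 2.09×8.26 = 216.6 m²/day.
Hydraulic gradient i = 0.00336.
Q = Σ(K_i·b_i) · W · i = 216.6 × 1250 × 0.003360 = 909.8 m³/day.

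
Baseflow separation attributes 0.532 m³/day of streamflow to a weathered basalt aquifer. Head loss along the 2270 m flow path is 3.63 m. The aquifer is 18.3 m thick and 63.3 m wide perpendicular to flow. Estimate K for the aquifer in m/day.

0.287

Cross-sectional area A = 63.3 × 18.3 = 1158 m².
Hydraulic gradient i = Δh / L = 3.63 / 2270 = 0.001599.
From Q = K·A·i, K = Q / (A·i) = 0.532 / (1158 × 0.001599) = 0.2872 m/day.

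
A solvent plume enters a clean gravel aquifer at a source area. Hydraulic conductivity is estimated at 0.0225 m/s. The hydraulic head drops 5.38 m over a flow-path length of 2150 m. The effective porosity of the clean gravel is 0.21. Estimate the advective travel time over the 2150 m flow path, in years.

0.254

Convert K: 0.0225 m/s × 86400 = 1944 m/day.
Hydraulic gradient i = Δh / L = 5.38 / 2150 = 0.002502.
Darcy flux q = K · i = 1944 × 0.002502 = 4.865 m/day.
Seepage velocity v = q / n_e = 4.865 / 0.21 = 23.16 m/day.
Travel time t = L / v = 2150 / 23.16 = 92.81 days = 0.2541 years.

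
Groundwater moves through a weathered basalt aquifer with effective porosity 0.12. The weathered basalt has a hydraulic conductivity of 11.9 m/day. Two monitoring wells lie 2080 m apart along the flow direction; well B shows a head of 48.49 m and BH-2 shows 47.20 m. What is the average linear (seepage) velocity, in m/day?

Hydraulic gradient i = (48.49 − 47.20) / 2080 = 1.29 / 2080 = 0.0006202.
Darcy flux q = K · i = 11.90 × 0.0006202 = 0.007380 m/day.
Seepage velocity v = q / n_e = 0.007380 / 0.12 = 0.06150 m/day.

0.0615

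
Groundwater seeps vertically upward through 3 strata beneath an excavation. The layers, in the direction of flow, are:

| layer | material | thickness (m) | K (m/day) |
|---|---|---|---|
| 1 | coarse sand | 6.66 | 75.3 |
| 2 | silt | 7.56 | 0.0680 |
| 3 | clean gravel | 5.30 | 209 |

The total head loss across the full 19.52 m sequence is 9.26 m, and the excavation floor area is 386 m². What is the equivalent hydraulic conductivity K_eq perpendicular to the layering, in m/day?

0.175

Flow is perpendicular to layering, so the layers act in series and the equivalent K is the thickness-weighted harmonic mean.
Total thickness L = 6.66 + 7.56 + 5.30 = 19.52 m.
Σ(b_i/K_i) = 6.66/75.3 + 7.56/0.0680 + 5.30/209 = 111.3 d.
K_eq = L / Σ(b_i/K_i) = 19.52 / 111.3 = 0.1754 m/day.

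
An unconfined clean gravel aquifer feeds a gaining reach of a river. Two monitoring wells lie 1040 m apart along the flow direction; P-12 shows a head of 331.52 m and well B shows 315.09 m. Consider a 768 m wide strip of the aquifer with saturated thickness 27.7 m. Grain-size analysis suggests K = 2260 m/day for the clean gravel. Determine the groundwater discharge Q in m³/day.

760000

Cross-sectional area A = 768 × 27.7 = 21274 m².
Hydraulic gradient i = (331.52 − 315.09) / 1040 = 16.43 / 1040 = 0.01580.
Darcy's law: Q = K · A · i = 2260 × 21274 × 0.01580 = 7.595e+05 m³/day.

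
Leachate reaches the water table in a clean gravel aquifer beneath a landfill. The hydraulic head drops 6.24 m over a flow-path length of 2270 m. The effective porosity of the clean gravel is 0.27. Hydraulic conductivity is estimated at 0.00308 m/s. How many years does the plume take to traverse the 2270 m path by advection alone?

2.29

Convert K: 0.00308 m/s × 86400 = 266.1 m/day.
Hydraulic gradient i = Δh / L = 6.24 / 2270 = 0.002749.
Darcy flux q = K · i = 266.1 × 0.002749 = 0.7315 m/day.
Seepage velocity v = q / n_e = 0.7315 / 0.27 = 2.709 m/day.
Travel time t = L / v = 2270 / 2.709 = 837.9 days = 2.294 years.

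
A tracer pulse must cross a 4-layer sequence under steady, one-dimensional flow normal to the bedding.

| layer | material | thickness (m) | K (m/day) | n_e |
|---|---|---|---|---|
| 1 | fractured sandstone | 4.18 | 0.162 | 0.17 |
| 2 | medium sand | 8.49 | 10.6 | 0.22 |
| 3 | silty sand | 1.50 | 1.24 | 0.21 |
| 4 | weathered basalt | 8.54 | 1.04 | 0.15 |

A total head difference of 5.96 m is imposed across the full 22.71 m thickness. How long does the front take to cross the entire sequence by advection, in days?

25.2

With flow normal to the layers, continuity requires the same specific discharge q through every layer.
Σ(b_i/K_i) = 4.18/0.162 + 8.49/10.6 + 1.50/1.24 + 8.54/1.04 = 36.02 d.
q = Δh / Σ(b_i/K_i) = 5.96 / 36.02 = 0.1654 m/day.
In each layer the seepage velocity is v_i = q/n_i, so the layer transit time is t_i = b_i·n_i / q:
  layer 1 (fractured sandstone): t_1 = 4.18 × 0.17 / 0.1654 = 4.295 d
  layer 2 (medium sand): t_2 = 8.49 × 0.22 / 0.1654 = 11.29 d
  layer 3 (silty sand): t_3 = 1.50 × 0.21 / 0.1654 = 1.904 d
  layer 4 (weathered basalt): t_4 = 8.54 × 0.15 / 0.1654 = 7.743 d
Total t = Σ t_i = 25.23 days.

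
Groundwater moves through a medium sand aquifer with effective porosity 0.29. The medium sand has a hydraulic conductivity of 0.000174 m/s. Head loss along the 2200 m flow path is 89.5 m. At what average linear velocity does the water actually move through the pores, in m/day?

2.11

Convert K: 0.000174 m/s × 86400 = 15.03 m/day.
Hydraulic gradient i = Δh / L = 89.5 / 2200 = 0.04068.
Darcy flux q = K · i = 15.03 × 0.04068 = 0.6116 m/day.
Seepage velocity v = q / n_e = 0.6116 / 0.29 = 2.109 m/day.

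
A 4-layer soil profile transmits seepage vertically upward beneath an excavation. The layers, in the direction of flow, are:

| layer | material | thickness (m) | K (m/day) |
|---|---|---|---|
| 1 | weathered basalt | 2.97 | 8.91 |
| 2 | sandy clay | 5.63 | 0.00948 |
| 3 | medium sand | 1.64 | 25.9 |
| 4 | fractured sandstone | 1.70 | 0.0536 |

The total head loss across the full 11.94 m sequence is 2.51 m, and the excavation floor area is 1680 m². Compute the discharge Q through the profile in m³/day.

6.74

Flow is perpendicular to layering, so the layers act in series and the equivalent K is the thickness-weighted harmonic mean.
Total thickness L = 2.97 + 5.63 + 1.64 + 1.70 = 11.94 m.
Σ(b_i/K_i) = 2.97/8.91 + 5.63/0.00948 + 1.64/25.9 + 1.70/0.0536 = 626.0 d.
K_eq = L / Σ(b_i/K_i) = 11.94 / 626.0 = 0.01907 m/day.
Q = K_eq · A · (Δh/L) = 0.01907 × 1680 × (2.51/11.94) = 6.736 m³/day.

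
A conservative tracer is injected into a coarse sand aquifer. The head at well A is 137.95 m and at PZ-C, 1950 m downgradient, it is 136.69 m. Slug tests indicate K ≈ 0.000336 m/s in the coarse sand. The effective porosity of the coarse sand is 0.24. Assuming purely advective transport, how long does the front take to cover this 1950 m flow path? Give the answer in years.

68.3

Convert K: 0.000336 m/s × 86400 = 29.03 m/day.
Hydraulic gradient i = (137.95 − 136.69) / 1950 = 1.26 / 1950 = 0.0006462.
Darcy flux q = K · i = 29.03 × 0.0006462 = 0.01876 m/day.
Seepage velocity v = q / n_e = 0.01876 / 0.24 = 0.07816 m/day.
Travel time t = L / v = 1950 / 0.07816 = 24949 days = 68.31 years.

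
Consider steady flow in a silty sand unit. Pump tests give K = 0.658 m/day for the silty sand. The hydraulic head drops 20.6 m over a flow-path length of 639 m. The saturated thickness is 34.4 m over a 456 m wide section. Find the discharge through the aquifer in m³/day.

Cross-sectional area A = 456 × 34.4 = 15686 m².
Hydraulic gradient i = Δh / L = 20.6 / 639 = 0.03224.
Darcy's law: Q = K · A · i = 0.6580 × 15686 × 0.03224 = 332.7 m³/day.

333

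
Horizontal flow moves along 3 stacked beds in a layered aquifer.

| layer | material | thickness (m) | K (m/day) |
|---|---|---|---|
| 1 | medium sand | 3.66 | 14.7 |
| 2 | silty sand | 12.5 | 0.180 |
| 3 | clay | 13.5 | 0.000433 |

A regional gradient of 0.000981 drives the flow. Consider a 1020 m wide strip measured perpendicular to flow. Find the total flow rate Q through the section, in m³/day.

Flow is parallel to layering, so each bed carries its own Darcy discharge and the transmissivities add.
Σ(K_i·b_i) = 14.7×3.66 + 0.180×12.5 + 0.000433×13.5 = 56.06 m²/day.
Hydraulic gradient i = 0.000981.
Q = Σ(K_i·b_i) · W · i = 56.06 × 1020 × 0.0009810 = 56.09 m³/day.

56.1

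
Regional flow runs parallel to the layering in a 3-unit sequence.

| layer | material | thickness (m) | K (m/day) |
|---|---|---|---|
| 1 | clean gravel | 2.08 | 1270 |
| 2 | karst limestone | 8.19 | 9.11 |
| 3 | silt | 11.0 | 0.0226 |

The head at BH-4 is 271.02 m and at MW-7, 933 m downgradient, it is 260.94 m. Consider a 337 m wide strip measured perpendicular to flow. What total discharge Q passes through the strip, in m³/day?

9890

Flow is parallel to layering, so each bed carries its own Darcy discharge and the transmissivities add.
Σ(K_i·b_i) = 1270×2.08 + 9.11×8.19 + 0.0226×11.0 = 2716 m²/day.
Hydraulic gradient i = (271.02 − 260.94) / 933 = 10.08 / 933 = 0.01080.
Q = Σ(K_i·b_i) · W · i = 2716 × 337 × 0.01080 = 9890 m³/day.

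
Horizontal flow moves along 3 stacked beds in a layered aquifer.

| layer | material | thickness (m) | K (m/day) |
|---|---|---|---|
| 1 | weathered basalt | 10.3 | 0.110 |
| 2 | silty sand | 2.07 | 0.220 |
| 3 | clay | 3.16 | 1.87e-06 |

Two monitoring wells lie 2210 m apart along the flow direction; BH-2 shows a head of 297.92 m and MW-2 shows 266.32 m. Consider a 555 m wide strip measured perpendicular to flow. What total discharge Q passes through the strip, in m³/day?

Flow is parallel to layering, so each bed carries its own Darcy discharge and the transmissivities add.
Σ(K_i·b_i) = 0.110×10.3 + 0.220×2.07 + 1.87e-06×3.16 = 1.588 m²/day.
Hydraulic gradient i = (297.92 − 266.32) / 2210 = 31.6 / 2210 = 0.01430.
Q = Σ(K_i·b_i) · W · i = 1.588 × 555 × 0.01430 = 12.61 m³/day.

12.6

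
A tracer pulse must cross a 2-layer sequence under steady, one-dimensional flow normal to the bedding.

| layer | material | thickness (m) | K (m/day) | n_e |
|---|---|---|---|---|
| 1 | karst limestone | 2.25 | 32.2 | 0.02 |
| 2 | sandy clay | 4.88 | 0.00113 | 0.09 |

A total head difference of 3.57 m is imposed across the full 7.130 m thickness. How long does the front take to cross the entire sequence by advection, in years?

With flow normal to the layers, continuity requires the same specific discharge q through every layer.
Σ(b_i/K_i) = 2.25/32.2 + 4.88/0.00113 = 4319 d.
q = Δh / Σ(b_i/K_i) = 3.57 / 4319 = 0.0008266 m/day.
In each layer the seepage velocity is v_i = q/n_i, so the layer transit time is t_i = b_i·n_i / q:
  layer 1 (karst limestone): t_1 = 2.25 × 0.02 / 0.0008266 = 54.44 d
  layer 2 (sandy clay): t_2 = 4.88 × 0.09 / 0.0008266 = 531.3 d
Total t = Σ t_i = 585.7 days = 1.604 years.

1.60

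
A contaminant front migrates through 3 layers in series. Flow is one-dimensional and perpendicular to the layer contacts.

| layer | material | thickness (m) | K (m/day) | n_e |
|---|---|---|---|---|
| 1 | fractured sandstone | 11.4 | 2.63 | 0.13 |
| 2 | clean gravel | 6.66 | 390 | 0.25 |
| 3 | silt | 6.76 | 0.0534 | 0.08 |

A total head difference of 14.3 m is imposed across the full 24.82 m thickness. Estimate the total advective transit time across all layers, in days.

33.8

With flow normal to the layers, continuity requires the same specific discharge q through every layer.
Σ(b_i/K_i) = 11.4/2.63 + 6.66/390 + 6.76/0.0534 = 130.9 d.
q = Δh / Σ(b_i/K_i) = 14.3 / 130.9 = 0.1092 m/day.
In each layer the seepage velocity is v_i = q/n_i, so the layer transit time is t_i = b_i·n_i / q:
  layer 1 (fractured sandstone): t_1 = 11.4 × 0.13 / 0.1092 = 13.57 d
  layer 2 (clean gravel): t_2 = 6.66 × 0.25 / 0.1092 = 15.25 d
  layer 3 (silt): t_3 = 6.76 × 0.08 / 0.1092 = 4.952 d
Total t = Σ t_i = 33.77 days.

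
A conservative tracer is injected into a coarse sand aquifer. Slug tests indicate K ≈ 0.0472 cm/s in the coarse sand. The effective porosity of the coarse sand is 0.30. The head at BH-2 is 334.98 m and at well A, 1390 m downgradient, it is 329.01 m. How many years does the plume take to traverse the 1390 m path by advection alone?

6.52

Convert K: 0.0472 cm/s × 864 = 40.78 m/day.
Hydraulic gradient i = (334.98 − 329.01) / 1390 = 5.97 / 1390 = 0.004295.
Darcy flux q = K · i = 40.78 × 0.004295 = 0.1752 m/day.
Seepage velocity v = q / n_e = 0.1752 / 0.30 = 0.5838 m/day.
Travel time t = L / v = 1390 / 0.5838 = 2381 days = 6.518 years.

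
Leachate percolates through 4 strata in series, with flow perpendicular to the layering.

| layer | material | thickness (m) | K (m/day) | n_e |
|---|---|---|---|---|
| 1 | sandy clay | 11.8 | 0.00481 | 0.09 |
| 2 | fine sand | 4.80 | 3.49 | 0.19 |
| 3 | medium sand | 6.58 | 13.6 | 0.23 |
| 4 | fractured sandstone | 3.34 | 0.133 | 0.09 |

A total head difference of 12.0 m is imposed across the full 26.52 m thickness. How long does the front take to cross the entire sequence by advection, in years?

2.14

With flow normal to the layers, continuity requires the same specific discharge q through every layer.
Σ(b_i/K_i) = 11.8/0.00481 + 4.80/3.49 + 6.58/13.6 + 3.34/0.133 = 2480 d.
q = Δh / Σ(b_i/K_i) = 12.0 / 2480 = 0.004838 m/day.
In each layer the seepage velocity is v_i = q/n_i, so the layer transit time is t_i = b_i·n_i / q:
  layer 1 (sandy clay): t_1 = 11.8 × 0.09 / 0.004838 = 219.5 d
  layer 2 (fine sand): t_2 = 4.80 × 0.19 / 0.004838 = 188.5 d
  layer 3 (medium sand): t_3 = 6.58 × 0.23 / 0.004838 = 312.8 d
  layer 4 (fractured sandstone): t_4 = 3.34 × 0.09 / 0.004838 = 62.13 d
Total t = Σ t_i = 782.9 days = 2.144 years.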